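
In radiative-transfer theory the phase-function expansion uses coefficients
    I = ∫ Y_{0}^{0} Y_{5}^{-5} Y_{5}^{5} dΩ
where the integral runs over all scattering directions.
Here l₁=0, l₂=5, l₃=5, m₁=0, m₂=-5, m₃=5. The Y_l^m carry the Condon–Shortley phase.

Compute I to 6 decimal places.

m-sum 0 ✓  L=10 even ✓  5≤5≤5 ✓
Π(2lᵢ+1) = 1×11×11 = 121
triangle coeff Δ(0,5,5) = 1/11
Σ_t [0,0]: t=0:+1/14400 = 1/14400
(3j)²=1/11 [(0 5 5; 0 0 0)], sign=-1
Σ_t [0,0]: t=0:+1/3628800 = 1/3628800
(3j)²=1/11 [(0 5 5; 0 -5 5)], sign=+1
⇒ 4πI² = 1/1
I = (-1)√(1/1/(4π)) = -0.28209479

-0.282095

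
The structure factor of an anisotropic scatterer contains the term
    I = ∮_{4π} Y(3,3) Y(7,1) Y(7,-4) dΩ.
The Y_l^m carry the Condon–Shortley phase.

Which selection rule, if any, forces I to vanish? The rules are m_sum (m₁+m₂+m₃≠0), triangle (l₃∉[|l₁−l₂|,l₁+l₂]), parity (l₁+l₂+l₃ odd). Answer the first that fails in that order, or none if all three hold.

parity

Σmᵢ = 0  ✓
l₃∈[|l₁−l₂|,l₁+l₂]=[4,10], have l₃=7  ✓
Σlᵢ = 17 ⇒ odd  ✗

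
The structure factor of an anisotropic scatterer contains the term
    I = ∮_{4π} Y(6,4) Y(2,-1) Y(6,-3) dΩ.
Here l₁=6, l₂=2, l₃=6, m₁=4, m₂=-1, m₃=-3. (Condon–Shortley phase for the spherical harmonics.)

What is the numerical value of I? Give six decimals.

Rules hold: Σm=0, L=14 even, 4≤6≤8.
N = 13·5·13 = 845
Δ = 2!·10!·2!/15! = 1/90090
Racah Σ t=0..2: t=0:+1/69120 t=1:−1/14400 t=2:+1/69120 = -7/172800
⇒ 3j(6 2 6; 0 0 0)² = 14/715, sgn -1
Racah Σ t=0..1: t=0:+1/161280 t=1:−1/725760 = 1/207360
⇒ 3j(6 2 6; 4 -1 -3)² = 7/286, sgn -1
4πI² = N·(3j₀)²·(3jₘ)² = 49/121
I = +1·√(0.404959/4π) = 0.17951487

0.179515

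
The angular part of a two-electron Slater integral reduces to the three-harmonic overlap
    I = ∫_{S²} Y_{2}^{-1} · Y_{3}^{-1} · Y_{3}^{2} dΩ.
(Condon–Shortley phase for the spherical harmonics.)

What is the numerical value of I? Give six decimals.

Checks pass: Σm=0; 8 even; l₃=3∈[1,5].
(2·2+1)(2·3+1)(2·3+1) = 245
Δ: 2! 2! 4! / 9! → 1/3780
sum: t=0:+1/24 t=1:−1/4 t=2:+1/24 = -1/6
3j²(2 3 3; 0 0 0) = Δ·Π!·Σ² = 4/105  (sign +1)
sum: t=1:−1/12 t=2:+1/48 = -1/16
3j²(2 3 3; -1 -1 2) = Δ·Π!·Σ² = 1/28  (sign +1)
combine: 4πI² = 245·4/105·1/28 = 1/3
take √, sign +1: I = 0.16286750

0.162868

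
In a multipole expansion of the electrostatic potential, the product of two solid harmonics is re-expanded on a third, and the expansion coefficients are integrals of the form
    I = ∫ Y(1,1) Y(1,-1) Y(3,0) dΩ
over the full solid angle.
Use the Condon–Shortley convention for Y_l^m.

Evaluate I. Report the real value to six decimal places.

0.000000

l₃=3 ∉ [0,2] — triangle fails ⇒ I = 0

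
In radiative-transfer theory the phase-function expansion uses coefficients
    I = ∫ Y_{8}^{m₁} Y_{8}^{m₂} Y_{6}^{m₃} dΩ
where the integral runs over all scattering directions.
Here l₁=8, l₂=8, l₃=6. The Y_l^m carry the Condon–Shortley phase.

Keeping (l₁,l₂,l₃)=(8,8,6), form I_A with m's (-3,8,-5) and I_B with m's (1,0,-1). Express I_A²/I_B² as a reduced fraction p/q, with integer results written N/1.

572/175

Same 8,8,6: normalisation and zero-m 3j drop out of the ratio.
A: Δ: 10! 6! 6! / 23! → 1/13742520792; sum: t=10:+1/313528320000 = 1/313528320000; 3j²(8 8 6; -3 8 -5) = Δ·Π!·Σ² = 22/7429  (sign -1)
B: Δ: 10! 6! 6! / 23! → 1/13742520792; sum: t=2:+1/6967296000 t=3:−1/174182400 t=4:+1/29859840 t=5:−1/24883200 t=6:+1/99532800 t=7:−1/2612736000 = -11/4180377600; 3j²(8 8 6; 1 0 -1) = Δ·Π!·Σ² = 175/193154  (sign +1)
I_A²/I_B² = (22/7429)/(175/193154) = 572/175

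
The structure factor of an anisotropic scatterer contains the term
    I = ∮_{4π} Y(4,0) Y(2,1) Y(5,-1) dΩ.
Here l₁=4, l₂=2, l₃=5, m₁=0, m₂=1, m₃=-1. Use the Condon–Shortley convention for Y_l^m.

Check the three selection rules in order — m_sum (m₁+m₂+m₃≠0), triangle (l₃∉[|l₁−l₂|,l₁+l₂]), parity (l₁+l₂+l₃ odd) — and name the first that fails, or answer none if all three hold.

m₁+m₂+m₃ = 0 + 1 − 1 = 0  ✓
triangle: |4−2|=2 ≤ l₃=5 ≤ 4+2=6  ✓
parity: l₁+l₂+l₃ = 11 is odd  ✗

parity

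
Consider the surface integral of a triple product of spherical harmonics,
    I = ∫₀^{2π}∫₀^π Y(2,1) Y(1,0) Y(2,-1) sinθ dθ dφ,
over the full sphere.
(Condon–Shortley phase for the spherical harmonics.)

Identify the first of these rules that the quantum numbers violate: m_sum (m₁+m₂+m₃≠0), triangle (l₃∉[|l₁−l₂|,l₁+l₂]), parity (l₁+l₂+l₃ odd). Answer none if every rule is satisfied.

Σmᵢ = 0  ✓
l₃∈[|l₁−l₂|,l₁+l₂]=[1,3], have l₃=2  ✓
Σlᵢ = 5 ⇒ odd  ✗

parity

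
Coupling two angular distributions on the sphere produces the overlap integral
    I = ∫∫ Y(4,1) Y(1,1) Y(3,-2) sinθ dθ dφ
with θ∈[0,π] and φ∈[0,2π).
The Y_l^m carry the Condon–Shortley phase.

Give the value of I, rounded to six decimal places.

-0.106622

Rules hold: Σm=0, L=8 even, 3≤3≤5.
N = 9·3·7 = 189
Δ = 2!·6!·0!/9! = 1/252
Racah Σ t=1..1: t=1:−1/36 = -1/36
⇒ 3j(4 1 3; 0 0 0)² = 4/63, sgn +1
Racah Σ t=2..2: t=2:+1/240 = 1/240
⇒ 3j(4 1 3; 1 1 -2)² = 1/84, sgn -1
4πI² = N·(3j₀)²·(3jₘ)² = 1/7
I = -1·√(0.142857/4π) = -0.10662181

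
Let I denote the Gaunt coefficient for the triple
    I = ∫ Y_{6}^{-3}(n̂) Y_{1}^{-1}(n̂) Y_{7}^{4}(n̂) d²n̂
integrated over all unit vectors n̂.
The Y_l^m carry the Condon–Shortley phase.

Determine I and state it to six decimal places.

0.259489

Rules hold: Σm=0, L=14 even, 5≤7≤7.
N = 13·3·15 = 585
Δ = 0!·12!·2!/15! = 1/1365
Racah Σ t=0..0: t=0:+1/518400 = 1/518400
⇒ 3j(6 1 7; 0 0 0)² = 7/195, sgn -1
Racah Σ t=0..0: t=0:+1/4354560 = 1/4354560
⇒ 3j(6 1 7; -3 -1 4)² = 11/273, sgn -1
4πI² = N·(3j₀)²·(3jₘ)² = 11/13
I = +1·√(0.846154/4π) = 0.25948947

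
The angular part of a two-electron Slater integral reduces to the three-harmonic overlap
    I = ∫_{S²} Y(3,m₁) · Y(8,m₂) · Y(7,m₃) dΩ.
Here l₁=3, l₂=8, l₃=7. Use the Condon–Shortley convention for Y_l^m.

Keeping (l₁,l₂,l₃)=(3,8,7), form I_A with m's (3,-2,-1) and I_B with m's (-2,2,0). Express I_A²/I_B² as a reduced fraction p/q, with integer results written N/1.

84/25

l's match ⇒ only the (l;m) 3-j factors differ between A and B.
A: triangle coeff Δ(3,8,7) = 1/5290740; Σ_t [0,0]: t=0:+1/24883200 = 1/24883200; (3j)²=70/4199 [(3 8 7; 3 -2 -1)], sign=+1
B: triangle coeff Δ(3,8,7) = 1/5290740; Σ_t [3,4]: t=3:−1/7257600 t=4:+1/12441600 = -1/17418240; (3j)²=125/25194 [(3 8 7; -2 2 0)], sign=+1
I_A²/I_B² = (70/4199)/(125/25194) = 84/25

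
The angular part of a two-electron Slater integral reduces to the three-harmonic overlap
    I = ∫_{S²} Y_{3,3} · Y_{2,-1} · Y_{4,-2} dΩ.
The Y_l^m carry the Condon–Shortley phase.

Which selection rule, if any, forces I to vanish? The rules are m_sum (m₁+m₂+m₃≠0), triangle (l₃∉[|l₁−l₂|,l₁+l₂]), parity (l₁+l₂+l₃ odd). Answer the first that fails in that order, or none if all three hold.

Σmᵢ = 0  ✓
l₃∈[|l₁−l₂|,l₁+l₂]=[1,5], have l₃=4  ✓
Σlᵢ = 9 ⇒ odd  ✗

parity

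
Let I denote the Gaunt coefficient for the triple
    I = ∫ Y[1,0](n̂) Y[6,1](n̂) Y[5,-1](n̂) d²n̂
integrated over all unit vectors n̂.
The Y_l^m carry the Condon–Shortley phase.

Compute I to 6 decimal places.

-0.241725

Checks pass: Σm=0; 12 even; l₃=5∈[5,7].
(2·1+1)(2·6+1)(2·5+1) = 429
Δ: 2! 0! 10! / 13! → 1/858
sum: t=1:−1/14400 = -1/14400
3j²(1 6 5; 0 0 0) = Δ·Π!·Σ² = 6/143  (sign +1)
sum: t=1:−1/17280 = -1/17280
3j²(1 6 5; 0 1 -1) = Δ·Π!·Σ² = 35/858  (sign -1)
combine: 4πI² = 429·6/143·35/858 = 105/143
take √, sign -1: I = -0.24172507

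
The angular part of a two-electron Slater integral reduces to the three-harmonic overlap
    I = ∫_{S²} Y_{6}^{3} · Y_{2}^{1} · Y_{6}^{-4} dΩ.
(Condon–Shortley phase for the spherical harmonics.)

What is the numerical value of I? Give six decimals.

Checks pass: Σm=0; 14 even; l₃=6∈[4,8].
(2·6+1)(2·2+1)(2·6+1) = 845
Δ: 2! 10! 2! / 15! → 1/90090
sum: t=0:+1/69120 t=1:−1/14400 t=2:+1/69120 = -7/172800
3j²(6 2 6; 0 0 0) = Δ·Π!·Σ² = 14/715  (sign -1)
sum: t=1:−1/161280 t=2:+1/725760 = -1/207360
3j²(6 2 6; 3 1 -4) = Δ·Π!·Σ² = 7/286  (sign -1)
combine: 4πI² = 845·14/715·7/286 = 49/121
take √, sign +1: I = 0.17951487

0.179515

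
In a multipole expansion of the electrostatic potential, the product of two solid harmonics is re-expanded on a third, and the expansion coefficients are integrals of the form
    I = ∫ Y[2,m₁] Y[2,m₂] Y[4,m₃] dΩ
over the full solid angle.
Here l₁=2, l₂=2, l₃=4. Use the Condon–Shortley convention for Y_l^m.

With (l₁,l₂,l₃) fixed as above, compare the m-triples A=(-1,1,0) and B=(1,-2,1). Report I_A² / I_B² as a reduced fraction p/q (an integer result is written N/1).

16/5

l's match ⇒ only the (l;m) 3-j factors differ between A and B.
A: triangle coeff Δ(2,2,4) = 1/630; Σ_t [0,0]: t=0:+1/36 = 1/36; (3j)²=8/315 [(2 2 4; -1 1 0)], sign=+1
B: triangle coeff Δ(2,2,4) = 1/630; Σ_t [0,0]: t=0:+1/144 = 1/144; (3j)²=1/126 [(2 2 4; 1 -2 1)], sign=-1
I_A²/I_B² = (8/315)/(1/126) = 16/5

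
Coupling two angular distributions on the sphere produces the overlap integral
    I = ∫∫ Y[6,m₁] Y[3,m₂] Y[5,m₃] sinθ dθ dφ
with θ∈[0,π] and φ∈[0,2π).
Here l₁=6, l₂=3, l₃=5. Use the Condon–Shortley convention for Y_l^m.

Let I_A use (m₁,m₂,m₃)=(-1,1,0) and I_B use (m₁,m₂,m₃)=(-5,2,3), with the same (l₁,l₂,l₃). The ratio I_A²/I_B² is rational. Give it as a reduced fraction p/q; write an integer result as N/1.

Shared (l₁,l₂,l₃)=(6,3,5): N and (l;000)² cancel in I_A²/I_B².
A: Δ = 4!·8!·2!/15! = 1/675675; Racah Σ t=2..4: t=2:+1/5760 t=3:−1/3456 t=4:+1/34560 = -1/11520; ⇒ 3j(6 3 5; -1 1 0)² = 2/429, sgn +1
B: Δ = 4!·8!·2!/15! = 1/675675; Racah Σ t=3..4: t=3:−1/483840 t=4:+1/120960 = 1/161280; ⇒ 3j(6 3 5; -5 2 3)² = 2/91, sgn +1
I_A²/I_B² = (2/429)/(2/91) = 7/33

7/33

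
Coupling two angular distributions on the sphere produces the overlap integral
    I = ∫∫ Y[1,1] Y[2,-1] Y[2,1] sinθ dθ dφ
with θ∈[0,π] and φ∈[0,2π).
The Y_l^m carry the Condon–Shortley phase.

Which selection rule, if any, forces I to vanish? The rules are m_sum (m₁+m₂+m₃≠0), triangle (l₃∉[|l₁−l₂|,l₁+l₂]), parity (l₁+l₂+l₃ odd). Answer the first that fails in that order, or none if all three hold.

m_sum

m₁+m₂+m₃ = 1 − 1 + 1 = 1  ✗
triangle: |1−2|=1 ≤ l₃=2 ≤ 1+2=3
parity: l₁+l₂+l₃ = 5 is odd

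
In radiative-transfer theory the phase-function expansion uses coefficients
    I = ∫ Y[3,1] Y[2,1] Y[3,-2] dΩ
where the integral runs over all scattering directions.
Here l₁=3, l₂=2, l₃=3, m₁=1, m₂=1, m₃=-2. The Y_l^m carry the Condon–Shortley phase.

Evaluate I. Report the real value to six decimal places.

0.162868

Checks pass: Σm=0; 8 even; l₃=3∈[1,5].
(2·3+1)(2·2+1)(2·3+1) = 245
Δ: 2! 4! 2! / 9! → 1/3780
sum: t=0:+1/24 t=1:−1/4 t=2:+1/24 = -1/6
3j²(3 2 3; 0 0 0) = Δ·Π!·Σ² = 4/105  (sign +1)
sum: t=1:−1/12 t=2:+1/48 = -1/16
3j²(3 2 3; 1 1 -2) = Δ·Π!·Σ² = 1/28  (sign +1)
combine: 4πI² = 245·4/105·1/28 = 1/3
take √, sign +1: I = 0.16286750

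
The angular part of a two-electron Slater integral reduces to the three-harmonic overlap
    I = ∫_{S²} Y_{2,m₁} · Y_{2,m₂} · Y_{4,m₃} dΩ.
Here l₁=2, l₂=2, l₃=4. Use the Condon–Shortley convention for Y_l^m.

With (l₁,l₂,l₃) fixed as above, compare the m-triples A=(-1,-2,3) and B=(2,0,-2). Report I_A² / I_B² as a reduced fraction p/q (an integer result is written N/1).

Same 2,2,4: normalisation and zero-m 3j drop out of the ratio.
A: Δ: 0! 4! 4! / 9! → 1/630; sum: t=0:+1/144 = 1/144; 3j²(2 2 4; -1 -2 3) = Δ·Π!·Σ² = 1/18  (sign -1)
B: Δ: 0! 4! 4! / 9! → 1/630; sum: t=0:+1/96 = 1/96; 3j²(2 2 4; 2 0 -2) = Δ·Π!·Σ² = 1/42  (sign +1)
I_A²/I_B² = (1/18)/(1/42) = 7/3

7/3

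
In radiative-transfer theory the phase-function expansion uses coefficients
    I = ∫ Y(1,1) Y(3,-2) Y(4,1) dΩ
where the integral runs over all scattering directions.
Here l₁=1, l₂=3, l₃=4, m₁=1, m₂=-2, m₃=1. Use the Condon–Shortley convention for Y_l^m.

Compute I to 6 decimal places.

-0.106622

Checks pass: Σm=0; 8 even; l₃=4∈[2,4].
(2·1+1)(2·3+1)(2·4+1) = 189
Δ: 0! 2! 6! / 9! → 1/252
sum: t=0:+1/36 = 1/36
3j²(1 3 4; 0 0 0) = Δ·Π!·Σ² = 4/63  (sign +1)
sum: t=0:+1/240 = 1/240
3j²(1 3 4; 1 -2 1) = Δ·Π!·Σ² = 1/84  (sign -1)
combine: 4πI² = 189·4/63·1/84 = 1/7
take √, sign -1: I = -0.10662181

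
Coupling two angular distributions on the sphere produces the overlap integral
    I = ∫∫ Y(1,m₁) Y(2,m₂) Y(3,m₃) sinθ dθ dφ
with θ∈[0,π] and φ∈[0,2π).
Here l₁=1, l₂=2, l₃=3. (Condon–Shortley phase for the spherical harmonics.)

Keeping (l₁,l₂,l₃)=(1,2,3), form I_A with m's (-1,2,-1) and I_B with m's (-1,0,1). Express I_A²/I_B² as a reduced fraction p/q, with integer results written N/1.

Shared (l₁,l₂,l₃)=(1,2,3): N and (l;000)² cancel in I_A²/I_B².
A: Δ = 0!·2!·4!/7! = 1/105; Racah Σ t=0..0: t=0:+1/48 = 1/48; ⇒ 3j(1 2 3; -1 2 -1)² = 1/105, sgn +1
B: Δ = 0!·2!·4!/7! = 1/105; Racah Σ t=0..0: t=0:+1/8 = 1/8; ⇒ 3j(1 2 3; -1 0 1)² = 2/35, sgn +1
I_A²/I_B² = (1/105)/(2/35) = 1/6

1/6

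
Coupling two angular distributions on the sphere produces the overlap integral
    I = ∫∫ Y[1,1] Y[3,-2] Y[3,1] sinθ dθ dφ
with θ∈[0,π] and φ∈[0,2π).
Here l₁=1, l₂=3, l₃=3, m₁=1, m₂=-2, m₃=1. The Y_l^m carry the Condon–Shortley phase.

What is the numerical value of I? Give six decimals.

0.000000

l₁+l₂+l₃=7 is odd: 3j(l;000)=0 ⇒ I=0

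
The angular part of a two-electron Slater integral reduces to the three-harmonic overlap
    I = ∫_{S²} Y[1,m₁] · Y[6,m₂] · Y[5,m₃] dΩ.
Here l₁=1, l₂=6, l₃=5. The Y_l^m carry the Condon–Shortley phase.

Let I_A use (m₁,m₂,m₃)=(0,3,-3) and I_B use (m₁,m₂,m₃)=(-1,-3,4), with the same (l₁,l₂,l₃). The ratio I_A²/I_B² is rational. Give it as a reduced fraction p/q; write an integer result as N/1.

9/1

Shared (l₁,l₂,l₃)=(1,6,5): N and (l;000)² cancel in I_A²/I_B².
A: Δ = 2!·0!·10!/13! = 1/858; Racah Σ t=1..1: t=1:−1/80640 = -1/80640; ⇒ 3j(1 6 5; 0 3 -3)² = 9/286, sgn -1
B: Δ = 2!·0!·10!/13! = 1/858; Racah Σ t=2..2: t=2:+1/725760 = 1/725760; ⇒ 3j(1 6 5; -1 -3 4)² = 1/286, sgn -1
I_A²/I_B² = (9/286)/(1/286) = 9/1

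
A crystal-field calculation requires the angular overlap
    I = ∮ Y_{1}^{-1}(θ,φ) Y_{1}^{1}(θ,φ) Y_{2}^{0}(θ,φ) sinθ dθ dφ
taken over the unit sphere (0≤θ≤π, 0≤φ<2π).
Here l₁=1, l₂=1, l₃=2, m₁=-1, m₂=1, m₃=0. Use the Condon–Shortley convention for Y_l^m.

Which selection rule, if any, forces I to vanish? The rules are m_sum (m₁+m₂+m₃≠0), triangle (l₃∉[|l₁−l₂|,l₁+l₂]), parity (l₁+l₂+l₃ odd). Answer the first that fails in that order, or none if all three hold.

azimuthal sum: -1 + 1 + 0 = 0  ✓
0 ≤ 2 ≤ 2 (triangle on l)  ✓
L = 1 + 1 + 2 = 4 (even)  ✓

none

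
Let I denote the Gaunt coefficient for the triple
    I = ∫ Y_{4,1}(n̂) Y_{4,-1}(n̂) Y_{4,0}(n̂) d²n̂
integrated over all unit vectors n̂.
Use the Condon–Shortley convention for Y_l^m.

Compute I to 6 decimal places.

-0.068481

Checks pass: Σm=0; 12 even; l₃=4∈[0,8].
(2·4+1)(2·4+1)(2·4+1) = 729
Δ: 4! 4! 4! / 13! → 1/450450
sum: t=0:+1/13824 t=1:−1/216 t=2:+1/64 t=3:−1/216 t=4:+1/13824 = 5/768
3j²(4 4 4; 0 0 0) = Δ·Π!·Σ² = 18/1001  (sign +1)
sum: t=0:+1/864 t=1:−1/96 t=2:+1/144 t=3:−1/3456 = -1/384
3j²(4 4 4; 1 -1 0) = Δ·Π!·Σ² = 9/2002  (sign -1)
combine: 4πI² = 729·18/1001·9/2002 = 59049/1002001
take √, sign -1: I = -0.06848055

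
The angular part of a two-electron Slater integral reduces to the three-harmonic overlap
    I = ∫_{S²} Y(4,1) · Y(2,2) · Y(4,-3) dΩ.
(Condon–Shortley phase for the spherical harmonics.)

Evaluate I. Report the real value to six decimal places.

Checks pass: Σm=0; 10 even; l₃=4∈[2,6].
(2·4+1)(2·2+1)(2·4+1) = 405
Δ: 2! 6! 2! / 11! → 1/13860
sum: t=0:+1/192 t=1:−1/36 t=2:+1/192 = -5/288
3j²(4 2 4; 0 0 0) = Δ·Π!·Σ² = 20/693  (sign -1)
sum: t=2:+1/480 = 1/480
3j²(4 2 4; 1 2 -3) = Δ·Π!·Σ² = 3/110  (sign -1)
combine: 4πI² = 405·20/693·3/110 = 270/847
take √, sign +1: I = 0.15927046

0.159270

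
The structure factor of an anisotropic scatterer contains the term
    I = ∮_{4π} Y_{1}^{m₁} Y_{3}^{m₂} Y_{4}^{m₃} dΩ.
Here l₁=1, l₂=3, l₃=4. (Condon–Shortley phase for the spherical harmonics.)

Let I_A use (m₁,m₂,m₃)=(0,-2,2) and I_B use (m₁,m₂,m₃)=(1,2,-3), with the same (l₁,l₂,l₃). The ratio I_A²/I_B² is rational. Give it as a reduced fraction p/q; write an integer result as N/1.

4/7

Shared (l₁,l₂,l₃)=(1,3,4): N and (l;000)² cancel in I_A²/I_B².
A: Δ = 0!·2!·6!/9! = 1/252; Racah Σ t=0..0: t=0:+1/120 = 1/120; ⇒ 3j(1 3 4; 0 -2 2)² = 1/21, sgn +1
B: Δ = 0!·2!·6!/9! = 1/252; Racah Σ t=0..0: t=0:+1/240 = 1/240; ⇒ 3j(1 3 4; 1 2 -3)² = 1/12, sgn -1
I_A²/I_B² = (1/21)/(1/12) = 4/7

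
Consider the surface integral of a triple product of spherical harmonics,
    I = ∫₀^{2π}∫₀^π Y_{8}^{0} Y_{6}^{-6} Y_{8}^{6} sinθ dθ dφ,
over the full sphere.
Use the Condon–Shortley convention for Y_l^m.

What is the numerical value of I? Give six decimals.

-0.102474

m-sum 0 ✓  L=22 even ✓  2≤8≤14 ✓
Π(2lᵢ+1) = 17×13×17 = 3757
triangle coeff Δ(8,6,8) = 1/13742520792
Σ_t [0,6]: t=0:+1/41803776000 t=1:−1/435456000 t=2:+1/39813120 t=3:−1/18662400 t=4:+1/39813120 t=5:−1/435456000 t=6:+1/41803776000 = -11/1393459200
(3j)²=600/96577 [(8 6 8; 0 0 0)], sign=-1
Σ_t [0,0]: t=0:+1/41803776000 = 1/41803776000
(3j)²=42/7429 [(8 6 8; 0 -6 6)], sign=+1
⇒ 4πI² = 25200/190969
I = (-1)√(25200/190969/(4π)) = -0.10247405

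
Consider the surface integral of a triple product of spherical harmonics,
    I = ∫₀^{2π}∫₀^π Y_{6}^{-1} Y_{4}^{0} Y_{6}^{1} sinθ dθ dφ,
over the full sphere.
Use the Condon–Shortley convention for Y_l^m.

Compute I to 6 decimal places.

Checks pass: Σm=0; 16 even; l₃=6∈[2,10].
(2·6+1)(2·4+1)(2·6+1) = 1521
Δ: 4! 8! 4! / 17! → 1/15315300
sum: t=0:+1/829440 t=1:−1/25920 t=2:+1/9216 t=3:−1/25920 t=4:+1/829440 = 7/207360
3j²(6 4 6; 0 0 0) = Δ·Π!·Σ² = 28/2431  (sign +1)
sum: t=0:+1/2903040 t=1:−1/51840 t=2:+1/11520 t=3:−1/20736 t=4:+1/414720 = 1/45360
3j²(6 4 6; -1 0 1) = Δ·Π!·Σ² = 1024/153153  (sign -1)
combine: 4πI² = 1521·28/2431·1024/153153 = 4096/34969
take √, sign -1: I = -0.09654581

-0.096546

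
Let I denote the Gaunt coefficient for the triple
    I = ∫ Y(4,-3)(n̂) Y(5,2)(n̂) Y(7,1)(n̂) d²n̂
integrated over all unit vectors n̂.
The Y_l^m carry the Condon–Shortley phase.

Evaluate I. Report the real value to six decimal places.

m-sum 0 ✓  L=16 even ✓  1≤7≤9 ✓
Π(2lᵢ+1) = 9×11×15 = 1485
triangle coeff Δ(4,5,7) = 1/6126120
Σ_t [0,2]: t=0:+1/69120 t=1:−1/20736 t=2:+1/69120 = -1/51840
(3j)²=280/21879 [(4 5 7; 0 0 0)], sign=+1
Σ_t [1,2]: t=1:−1/1036800 t=2:+1/172800 = 1/207360
(3j)²=245/14586 [(4 5 7; -3 2 1)], sign=+1
⇒ 4πI² = 171500/537251
I = (+1)√(171500/537251/(4π)) = 0.15938172

0.159382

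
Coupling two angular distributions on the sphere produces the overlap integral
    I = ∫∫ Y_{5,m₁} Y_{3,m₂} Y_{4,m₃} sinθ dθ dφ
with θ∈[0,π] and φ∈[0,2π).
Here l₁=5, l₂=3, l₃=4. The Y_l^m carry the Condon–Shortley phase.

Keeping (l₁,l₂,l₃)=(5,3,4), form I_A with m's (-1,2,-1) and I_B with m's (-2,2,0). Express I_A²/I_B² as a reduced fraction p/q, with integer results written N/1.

125/28

Shared (l₁,l₂,l₃)=(5,3,4): N and (l;000)² cancel in I_A²/I_B².
A: Δ = 4!·6!·2!/13! = 1/180180; Racah Σ t=3..4: t=3:−1/432 t=4:+1/1152 = -5/3456; ⇒ 3j(5 3 4; -1 2 -1)² = 625/36036, sgn +1
B: Δ = 4!·6!·2!/13! = 1/180180; Racah Σ t=3..4: t=3:−1/576 t=4:+1/864 = -1/1728; ⇒ 3j(5 3 4; -2 2 0)² = 5/1287, sgn -1
I_A²/I_B² = (625/36036)/(5/1287) = 125/28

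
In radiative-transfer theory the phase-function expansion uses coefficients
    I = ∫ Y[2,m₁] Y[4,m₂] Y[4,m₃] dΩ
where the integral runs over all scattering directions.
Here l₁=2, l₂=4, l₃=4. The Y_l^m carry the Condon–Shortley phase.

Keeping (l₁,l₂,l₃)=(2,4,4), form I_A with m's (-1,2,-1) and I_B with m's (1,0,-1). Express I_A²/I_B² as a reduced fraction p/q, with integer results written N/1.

81/10

Shared (l₁,l₂,l₃)=(2,4,4): N and (l;000)² cancel in I_A²/I_B².
A: Δ = 2!·2!·6!/11! = 1/13860; Racah Σ t=1..2: t=1:−1/240 t=2:+1/96 = 1/160; ⇒ 3j(2 4 4; -1 2 -1)² = 27/1540, sgn -1
B: Δ = 2!·2!·6!/11! = 1/13860; Racah Σ t=0..1: t=0:+1/96 t=1:−1/72 = -1/288; ⇒ 3j(2 4 4; 1 0 -1)² = 1/462, sgn +1
I_A²/I_B² = (27/1540)/(1/462) = 81/10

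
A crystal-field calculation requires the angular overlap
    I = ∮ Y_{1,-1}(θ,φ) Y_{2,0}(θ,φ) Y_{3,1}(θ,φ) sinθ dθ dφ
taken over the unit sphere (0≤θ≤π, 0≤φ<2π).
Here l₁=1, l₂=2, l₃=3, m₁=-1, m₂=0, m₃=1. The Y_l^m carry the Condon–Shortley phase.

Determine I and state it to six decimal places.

m-sum 0 ✓  L=6 even ✓  1≤3≤3 ✓
Π(2lᵢ+1) = 3×5×7 = 105
triangle coeff Δ(1,2,3) = 1/105
Σ_t [0,0]: t=0:+1/4 = 1/4
(3j)²=3/35 [(1 2 3; 0 0 0)], sign=-1
Σ_t [0,0]: t=0:+1/8 = 1/8
(3j)²=2/35 [(1 2 3; -1 0 1)], sign=+1
⇒ 4πI² = 18/35
I = (-1)√(18/35/(4π)) = -0.20230066

-0.202301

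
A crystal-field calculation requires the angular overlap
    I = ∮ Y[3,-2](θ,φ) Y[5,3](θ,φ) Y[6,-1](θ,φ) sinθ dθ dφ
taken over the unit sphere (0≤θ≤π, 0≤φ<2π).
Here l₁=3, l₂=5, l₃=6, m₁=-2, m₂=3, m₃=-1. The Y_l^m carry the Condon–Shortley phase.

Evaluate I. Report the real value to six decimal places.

0.166435

Rules hold: Σm=0, L=14 even, 2≤6≤8.
N = 7·11·13 = 1001
Δ = 2!·4!·8!/15! = 1/675675
Racah Σ t=0..2: t=0:+1/8640 t=1:−1/2304 t=2:+1/8640 = -7/34560
⇒ 3j(3 5 6; 0 0 0)² = 7/429, sgn -1
Racah Σ t=1..2: t=1:−1/120960 t=2:+1/17280 = 1/20160
⇒ 3j(3 5 6; -2 3 -1)² = 64/3003, sgn -1
4πI² = N·(3j₀)²·(3jₘ)² = 448/1287
I = +1·√(0.348096/4π) = 0.16643505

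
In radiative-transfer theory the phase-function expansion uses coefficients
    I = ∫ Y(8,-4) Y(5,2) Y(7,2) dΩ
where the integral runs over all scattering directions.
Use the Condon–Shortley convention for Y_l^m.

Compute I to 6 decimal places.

Rules hold: Σm=0, L=20 even, 3≤7≤13.
N = 17·11·15 = 2805
Δ = 6!·10!·4!/21! = 1/814773960
Racah Σ t=1..5: t=1:−1/87091200 t=2:+1/4976640 t=3:−1/2073600 t=4:+1/4976640 t=5:−1/87091200 = -1/9676800
⇒ 3j(8 5 7; 0 0 0)² = 360/46189, sgn +1
Racah Σ t=3..6: t=3:−1/313528320 t=4:+1/23224320 t=5:−1/14515200 t=6:+1/74649600 = -7/447897600
⇒ 3j(8 5 7; -4 2 2)² = 343/75582, sgn +1
4πI² = N·(3j₀)²·(3jₘ)² = 102900/1037153
I = +1·√(0.0992139/4π) = 0.08885489

0.088855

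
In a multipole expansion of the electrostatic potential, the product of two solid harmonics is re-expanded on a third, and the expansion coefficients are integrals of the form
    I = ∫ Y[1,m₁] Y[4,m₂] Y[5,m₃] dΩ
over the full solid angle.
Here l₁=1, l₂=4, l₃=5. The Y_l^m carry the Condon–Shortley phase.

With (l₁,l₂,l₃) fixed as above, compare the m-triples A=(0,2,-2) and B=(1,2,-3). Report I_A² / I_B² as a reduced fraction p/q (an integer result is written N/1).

3/4

l's match ⇒ only the (l;m) 3-j factors differ between A and B.
A: triangle coeff Δ(1,4,5) = 1/495; Σ_t [0,0]: t=0:+1/1440 = 1/1440; (3j)²=7/165 [(1 4 5; 0 2 -2)], sign=-1
B: triangle coeff Δ(1,4,5) = 1/495; Σ_t [0,0]: t=0:+1/2880 = 1/2880; (3j)²=28/495 [(1 4 5; 1 2 -3)], sign=+1
I_A²/I_B² = (7/165)/(28/495) = 3/4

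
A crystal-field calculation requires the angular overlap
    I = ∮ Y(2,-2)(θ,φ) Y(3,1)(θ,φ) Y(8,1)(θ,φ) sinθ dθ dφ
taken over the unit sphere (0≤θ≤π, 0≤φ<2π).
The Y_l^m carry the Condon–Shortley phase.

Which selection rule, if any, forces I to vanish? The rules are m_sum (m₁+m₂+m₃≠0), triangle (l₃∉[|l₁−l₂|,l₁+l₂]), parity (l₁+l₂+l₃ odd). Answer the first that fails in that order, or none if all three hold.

triangle

azimuthal sum: -2 + 1 + 1 = 0  ✓
1 ≤ 8 ≤ 5 (triangle on l)  ✗
L = 2 + 3 + 8 = 13 (odd)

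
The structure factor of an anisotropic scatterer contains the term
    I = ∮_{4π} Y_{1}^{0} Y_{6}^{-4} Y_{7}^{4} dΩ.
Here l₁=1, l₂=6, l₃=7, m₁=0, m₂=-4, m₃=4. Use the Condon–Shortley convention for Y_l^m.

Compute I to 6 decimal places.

0.201000

Rules hold: Σm=0, L=14 even, 5≤7≤7.
N = 3·13·15 = 585
Δ = 0!·2!·12!/15! = 1/1365
Racah Σ t=0..0: t=0:+1/518400 = 1/518400
⇒ 3j(1 6 7; 0 0 0)² = 7/195, sgn -1
Racah Σ t=0..0: t=0:+1/7257600 = 1/7257600
⇒ 3j(1 6 7; 0 -4 4)² = 11/455, sgn -1
4πI² = N·(3j₀)²·(3jₘ)² = 33/65
I = +1·√(0.507692/4π) = 0.20099968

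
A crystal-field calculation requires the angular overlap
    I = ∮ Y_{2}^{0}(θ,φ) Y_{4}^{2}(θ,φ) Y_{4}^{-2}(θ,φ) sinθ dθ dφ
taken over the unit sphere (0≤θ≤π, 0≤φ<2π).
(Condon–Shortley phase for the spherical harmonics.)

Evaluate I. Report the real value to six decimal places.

Checks pass: Σm=0; 10 even; l₃=4∈[2,6].
(2·2+1)(2·4+1)(2·4+1) = 405
Δ: 2! 2! 6! / 11! → 1/13860
sum: t=0:+1/192 t=1:−1/36 t=2:+1/192 = -5/288
3j²(2 4 4; 0 0 0) = Δ·Π!·Σ² = 20/693  (sign -1)
sum: t=0:+1/2880 t=1:−1/120 t=2:+1/192 = -1/360
3j²(2 4 4; 0 2 -2) = Δ·Π!·Σ² = 16/3465  (sign -1)
combine: 4πI² = 405·20/693·16/3465 = 320/5929
take √, sign +1: I = 0.06553591

0.065536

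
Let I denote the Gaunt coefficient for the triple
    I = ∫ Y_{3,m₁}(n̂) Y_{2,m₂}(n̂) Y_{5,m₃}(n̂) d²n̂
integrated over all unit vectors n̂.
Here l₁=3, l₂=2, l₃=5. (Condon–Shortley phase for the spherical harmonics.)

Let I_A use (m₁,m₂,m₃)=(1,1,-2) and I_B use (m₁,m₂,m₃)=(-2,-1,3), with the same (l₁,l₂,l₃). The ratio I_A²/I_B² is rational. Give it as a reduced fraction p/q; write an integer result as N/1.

l's match ⇒ only the (l;m) 3-j factors differ between A and B.
A: triangle coeff Δ(3,2,5) = 1/2310; Σ_t [0,0]: t=0:+1/288 = 1/288; (3j)²=1/22 [(3 2 5; 1 1 -2)], sign=-1
B: triangle coeff Δ(3,2,5) = 1/2310; Σ_t [0,0]: t=0:+1/720 = 1/720; (3j)²=8/165 [(3 2 5; -2 -1 3)], sign=+1
I_A²/I_B² = (1/22)/(8/165) = 15/16

15/16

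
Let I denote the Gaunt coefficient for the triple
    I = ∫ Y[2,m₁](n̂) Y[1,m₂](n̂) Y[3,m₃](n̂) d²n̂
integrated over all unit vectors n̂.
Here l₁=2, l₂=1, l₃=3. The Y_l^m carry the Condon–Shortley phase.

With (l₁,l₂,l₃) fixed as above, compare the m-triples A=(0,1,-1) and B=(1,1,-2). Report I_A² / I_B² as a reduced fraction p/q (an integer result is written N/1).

Shared (l₁,l₂,l₃)=(2,1,3): N and (l;000)² cancel in I_A²/I_B².
A: Δ = 0!·4!·2!/7! = 1/105; Racah Σ t=0..0: t=0:+1/8 = 1/8; ⇒ 3j(2 1 3; 0 1 -1)² = 2/35, sgn +1
B: Δ = 0!·4!·2!/7! = 1/105; Racah Σ t=0..0: t=0:+1/12 = 1/12; ⇒ 3j(2 1 3; 1 1 -2)² = 2/21, sgn -1
I_A²/I_B² = (2/35)/(2/21) = 3/5

3/5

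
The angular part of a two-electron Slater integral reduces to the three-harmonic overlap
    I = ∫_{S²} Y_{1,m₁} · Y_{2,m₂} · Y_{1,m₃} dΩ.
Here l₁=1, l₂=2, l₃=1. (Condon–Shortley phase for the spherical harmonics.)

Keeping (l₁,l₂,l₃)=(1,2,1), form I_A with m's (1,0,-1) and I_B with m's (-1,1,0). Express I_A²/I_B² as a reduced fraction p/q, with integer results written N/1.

Shared (l₁,l₂,l₃)=(1,2,1): N and (l;000)² cancel in I_A²/I_B².
A: Δ = 2!·0!·2!/5! = 1/30; Racah Σ t=0..0: t=0:+1/4 = 1/4; ⇒ 3j(1 2 1; 1 0 -1)² = 1/30, sgn +1
B: Δ = 2!·0!·2!/5! = 1/30; Racah Σ t=2..2: t=2:+1/2 = 1/2; ⇒ 3j(1 2 1; -1 1 0)² = 1/10, sgn -1
I_A²/I_B² = (1/30)/(1/10) = 1/3

1/3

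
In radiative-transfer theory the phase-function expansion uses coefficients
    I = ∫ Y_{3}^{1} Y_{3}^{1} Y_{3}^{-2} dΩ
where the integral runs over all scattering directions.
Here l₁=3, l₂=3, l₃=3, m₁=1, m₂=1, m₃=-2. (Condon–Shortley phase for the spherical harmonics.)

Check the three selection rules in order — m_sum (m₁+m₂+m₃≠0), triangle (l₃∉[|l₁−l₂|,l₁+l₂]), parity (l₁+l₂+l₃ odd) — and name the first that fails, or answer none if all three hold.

parity

Σmᵢ = 0  ✓
l₃∈[|l₁−l₂|,l₁+l₂]=[0,6], have l₃=3  ✓
Σlᵢ = 9 ⇒ odd  ✗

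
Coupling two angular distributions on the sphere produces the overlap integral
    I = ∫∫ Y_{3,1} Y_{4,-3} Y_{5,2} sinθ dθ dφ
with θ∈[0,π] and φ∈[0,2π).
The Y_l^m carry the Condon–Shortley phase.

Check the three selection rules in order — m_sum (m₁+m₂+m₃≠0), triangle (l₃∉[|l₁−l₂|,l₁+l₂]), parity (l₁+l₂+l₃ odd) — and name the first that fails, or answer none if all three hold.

none

azimuthal sum: 1 − 3 + 2 = 0  ✓
1 ≤ 5 ≤ 7 (triangle on l)  ✓
L = 3 + 4 + 5 = 12 (even)  ✓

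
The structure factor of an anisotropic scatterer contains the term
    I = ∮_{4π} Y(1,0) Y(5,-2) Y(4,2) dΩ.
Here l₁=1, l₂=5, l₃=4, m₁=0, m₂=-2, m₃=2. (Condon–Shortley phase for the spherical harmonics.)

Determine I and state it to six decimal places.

0.225034

Checks pass: Σm=0; 10 even; l₃=4∈[4,6].
(2·1+1)(2·5+1)(2·4+1) = 297
Δ: 2! 0! 8! / 11! → 1/495
sum: t=1:−1/576 = -1/576
3j²(1 5 4; 0 0 0) = Δ·Π!·Σ² = 5/99  (sign -1)
sum: t=1:−1/1440 = -1/1440
3j²(1 5 4; 0 -2 2) = Δ·Π!·Σ² = 7/165  (sign -1)
combine: 4πI² = 297·5/99·7/165 = 7/11
take √, sign +1: I = 0.22503380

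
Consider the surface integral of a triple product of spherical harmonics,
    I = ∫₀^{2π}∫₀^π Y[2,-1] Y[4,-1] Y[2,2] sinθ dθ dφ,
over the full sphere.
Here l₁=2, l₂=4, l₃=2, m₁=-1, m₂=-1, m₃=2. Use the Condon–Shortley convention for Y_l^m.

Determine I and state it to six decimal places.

Rules hold: Σm=0, L=8 even, 2≤2≤6.
N = 5·9·5 = 225
Δ = 4!·0!·4!/9! = 1/630
Racah Σ t=2..2: t=2:+1/16 = 1/16
⇒ 3j(2 4 2; 0 0 0)² = 2/35, sgn +1
Racah Σ t=3..3: t=3:−1/144 = -1/144
⇒ 3j(2 4 2; -1 -1 2)² = 1/126, sgn -1
4πI² = N·(3j₀)²·(3jₘ)² = 5/49
I = -1·√(0.102041/4π) = -0.09011188

-0.090112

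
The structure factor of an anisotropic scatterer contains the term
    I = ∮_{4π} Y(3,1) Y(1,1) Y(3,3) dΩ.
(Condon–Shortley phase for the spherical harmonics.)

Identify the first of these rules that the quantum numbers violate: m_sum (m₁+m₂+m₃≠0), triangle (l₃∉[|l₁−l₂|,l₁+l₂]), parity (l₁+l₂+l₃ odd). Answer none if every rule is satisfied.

m_sum

azimuthal sum: 1 + 1 + 3 = 5  ✗
2 ≤ 3 ≤ 4 (triangle on l)
L = 3 + 1 + 3 = 7 (odd)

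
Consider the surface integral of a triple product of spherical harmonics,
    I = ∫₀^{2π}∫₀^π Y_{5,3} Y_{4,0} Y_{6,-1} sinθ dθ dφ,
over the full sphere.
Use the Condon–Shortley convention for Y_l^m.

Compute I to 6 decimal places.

0.000000

m-sum = 3 + 0 − 1 = 2 ≠ 0 ⇒ I = 0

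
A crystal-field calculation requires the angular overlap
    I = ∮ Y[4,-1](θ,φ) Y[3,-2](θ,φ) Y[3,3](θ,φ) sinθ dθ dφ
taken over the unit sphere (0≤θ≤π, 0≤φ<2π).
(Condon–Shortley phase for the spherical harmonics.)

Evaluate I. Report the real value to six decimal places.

Rules hold: Σm=0, L=10 even, 1≤3≤7.
N = 9·7·7 = 441
Δ = 4!·4!·2!/11! = 1/34650
Racah Σ t=1..3: t=1:−1/72 t=2:+1/16 t=3:−1/72 = 5/144
⇒ 3j(4 3 3; 0 0 0)² = 2/77, sgn -1
Racah Σ t=1..1: t=1:−1/288 = -1/288
⇒ 3j(4 3 3; -1 -2 3)² = 5/231, sgn -1
4πI² = N·(3j₀)²·(3jₘ)² = 30/121
I = +1·√(0.247934/4π) = 0.14046335

0.140463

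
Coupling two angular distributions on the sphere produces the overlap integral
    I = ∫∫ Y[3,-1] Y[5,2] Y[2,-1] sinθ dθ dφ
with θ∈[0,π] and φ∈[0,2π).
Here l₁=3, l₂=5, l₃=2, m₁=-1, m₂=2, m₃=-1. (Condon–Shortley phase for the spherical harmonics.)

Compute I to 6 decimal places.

Rules hold: Σm=0, L=10 even, 2≤2≤8.
N = 7·11·5 = 385
Δ = 6!·0!·4!/11! = 1/2310
Racah Σ t=3..3: t=3:−1/144 = -1/144
⇒ 3j(3 5 2; 0 0 0)² = 10/231, sgn -1
Racah Σ t=4..4: t=4:+1/288 = 1/288
⇒ 3j(3 5 2; -1 2 -1)² = 1/22, sgn -1
4πI² = N·(3j₀)²·(3jₘ)² = 25/33
I = +1·√(0.757576/4π) = 0.24553200

0.245532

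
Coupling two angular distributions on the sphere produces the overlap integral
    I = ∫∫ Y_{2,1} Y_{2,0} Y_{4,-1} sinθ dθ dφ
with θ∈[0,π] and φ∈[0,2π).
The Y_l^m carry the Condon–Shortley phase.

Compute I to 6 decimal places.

Checks pass: Σm=0; 8 even; l₃=4∈[0,4].
(2·2+1)(2·2+1)(2·4+1) = 225
Δ: 0! 4! 4! / 9! → 1/630
sum: t=0:+1/16 = 1/16
3j²(2 2 4; 0 0 0) = Δ·Π!·Σ² = 2/35  (sign +1)
sum: t=0:+1/24 = 1/24
3j²(2 2 4; 1 0 -1) = Δ·Π!·Σ² = 1/21  (sign -1)
combine: 4πI² = 225·2/35·1/21 = 30/49
take √, sign -1: I = -0.22072812

-0.220728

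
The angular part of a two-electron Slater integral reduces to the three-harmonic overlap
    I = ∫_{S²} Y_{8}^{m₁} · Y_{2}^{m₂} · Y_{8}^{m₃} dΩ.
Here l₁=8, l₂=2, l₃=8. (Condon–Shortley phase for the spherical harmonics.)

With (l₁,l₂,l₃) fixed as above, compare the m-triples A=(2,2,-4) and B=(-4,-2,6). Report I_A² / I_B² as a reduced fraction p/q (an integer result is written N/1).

Same 8,2,8: normalisation and zero-m 3j drop out of the ratio.
A: Δ: 2! 14! 2! / 19! → 1/348840; sum: t=2:+1/348364800 = 1/348364800; 3j²(8 2 8; 2 2 -4) = Δ·Π!·Σ² = 11/646  (sign +1)
B: Δ: 2! 14! 2! / 19! → 1/348840; sum: t=0:+1/3832012800 = 1/3832012800; 3j²(8 2 8; -4 -2 6) = Δ·Π!·Σ² = 91/9690  (sign +1)
I_A²/I_B² = (11/646)/(91/9690) = 165/91

165/91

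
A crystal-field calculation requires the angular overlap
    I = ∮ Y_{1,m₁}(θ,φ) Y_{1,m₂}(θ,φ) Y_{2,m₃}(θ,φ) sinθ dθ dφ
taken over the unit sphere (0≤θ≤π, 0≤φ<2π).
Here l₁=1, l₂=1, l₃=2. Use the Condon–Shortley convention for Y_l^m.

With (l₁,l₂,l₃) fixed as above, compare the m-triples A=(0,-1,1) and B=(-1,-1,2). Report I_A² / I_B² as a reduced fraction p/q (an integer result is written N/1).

l's match ⇒ only the (l;m) 3-j factors differ between A and B.
A: triangle coeff Δ(1,1,2) = 1/30; Σ_t [0,0]: t=0:+1/2 = 1/2; (3j)²=1/10 [(1 1 2; 0 -1 1)], sign=-1
B: triangle coeff Δ(1,1,2) = 1/30; Σ_t [0,0]: t=0:+1/4 = 1/4; (3j)²=1/5 [(1 1 2; -1 -1 2)], sign=+1
I_A²/I_B² = (1/10)/(1/5) = 1/2

1/2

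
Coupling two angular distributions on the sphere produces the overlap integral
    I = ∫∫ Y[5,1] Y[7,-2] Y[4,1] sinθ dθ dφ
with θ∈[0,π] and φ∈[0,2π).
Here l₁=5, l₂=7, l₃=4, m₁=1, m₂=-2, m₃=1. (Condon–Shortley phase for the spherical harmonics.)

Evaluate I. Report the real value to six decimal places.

Rules hold: Σm=0, L=16 even, 2≤4≤12.
N = 11·15·9 = 1485
Δ = 8!·2!·6!/17! = 1/6126120
Racah Σ t=3..5: t=3:−1/69120 t=4:+1/20736 t=5:−1/69120 = 1/51840
⇒ 3j(5 7 4; 0 0 0)² = 280/21879, sgn +1
Racah Σ t=2..4: t=2:+1/103680 t=3:−1/34560 t=4:+1/138240 = -1/82944
⇒ 3j(5 7 4; 1 -2 1)² = 125/9724, sgn +1
4πI² = N·(3j₀)²·(3jₘ)² = 131250/537251
I = +1·√(0.244299/4π) = 0.13942996

0.139430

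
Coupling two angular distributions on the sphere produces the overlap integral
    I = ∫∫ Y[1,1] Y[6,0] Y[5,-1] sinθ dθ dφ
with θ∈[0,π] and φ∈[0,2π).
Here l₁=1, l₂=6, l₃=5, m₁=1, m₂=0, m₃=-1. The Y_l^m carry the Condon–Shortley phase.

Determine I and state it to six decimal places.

0.158246

Rules hold: Σm=0, L=12 even, 5≤5≤7.
N = 3·13·11 = 429
Δ = 2!·0!·10!/13! = 1/858
Racah Σ t=1..1: t=1:−1/14400 = -1/14400
⇒ 3j(1 6 5; 0 0 0)² = 6/143, sgn +1
Racah Σ t=0..0: t=0:+1/34560 = 1/34560
⇒ 3j(1 6 5; 1 0 -1)² = 5/286, sgn +1
4πI² = N·(3j₀)²·(3jₘ)² = 45/143
I = +1·√(0.314685/4π) = 0.15824621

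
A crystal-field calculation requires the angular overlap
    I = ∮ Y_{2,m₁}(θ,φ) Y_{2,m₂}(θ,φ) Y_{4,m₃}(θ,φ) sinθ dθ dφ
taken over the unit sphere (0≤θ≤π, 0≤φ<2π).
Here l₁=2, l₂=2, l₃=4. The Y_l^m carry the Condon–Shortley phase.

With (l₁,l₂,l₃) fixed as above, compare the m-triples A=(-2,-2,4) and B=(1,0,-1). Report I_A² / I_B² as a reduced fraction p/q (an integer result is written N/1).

7/3

Shared (l₁,l₂,l₃)=(2,2,4): N and (l;000)² cancel in I_A²/I_B².
A: Δ = 0!·4!·4!/9! = 1/630; Racah Σ t=0..0: t=0:+1/576 = 1/576; ⇒ 3j(2 2 4; -2 -2 4)² = 1/9, sgn +1
B: Δ = 0!·4!·4!/9! = 1/630; Racah Σ t=0..0: t=0:+1/24 = 1/24; ⇒ 3j(2 2 4; 1 0 -1)² = 1/21, sgn -1
I_A²/I_B² = (1/9)/(1/21) = 7/3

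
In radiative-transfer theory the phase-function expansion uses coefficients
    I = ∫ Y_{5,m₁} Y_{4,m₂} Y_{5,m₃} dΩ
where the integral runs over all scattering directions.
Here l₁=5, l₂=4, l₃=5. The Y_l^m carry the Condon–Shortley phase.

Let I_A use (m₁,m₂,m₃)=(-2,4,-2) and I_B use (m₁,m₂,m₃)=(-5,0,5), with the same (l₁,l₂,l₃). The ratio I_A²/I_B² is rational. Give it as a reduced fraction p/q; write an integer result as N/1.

Shared (l₁,l₂,l₃)=(5,4,5): N and (l;000)² cancel in I_A²/I_B².
A: Δ = 4!·6!·4!/15! = 1/3153150; Racah Σ t=4..4: t=4:+1/20736 = 1/20736; ⇒ 3j(5 4 5; -2 4 -2)² = 35/1287, sgn -1
B: Δ = 4!·6!·4!/15! = 1/3153150; Racah Σ t=4..4: t=4:+1/414720 = 1/414720; ⇒ 3j(5 4 5; -5 0 5)² = 2/143, sgn +1
I_A²/I_B² = (35/1287)/(2/143) = 35/18

35/18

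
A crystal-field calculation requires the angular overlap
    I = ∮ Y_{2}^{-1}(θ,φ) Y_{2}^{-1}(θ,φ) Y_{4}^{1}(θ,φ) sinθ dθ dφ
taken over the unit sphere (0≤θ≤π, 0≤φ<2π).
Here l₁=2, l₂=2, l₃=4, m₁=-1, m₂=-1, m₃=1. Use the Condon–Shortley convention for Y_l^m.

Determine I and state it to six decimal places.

Σmᵢ = -1 ≠ 0, so the φ-integral vanishes; I = 0

0.000000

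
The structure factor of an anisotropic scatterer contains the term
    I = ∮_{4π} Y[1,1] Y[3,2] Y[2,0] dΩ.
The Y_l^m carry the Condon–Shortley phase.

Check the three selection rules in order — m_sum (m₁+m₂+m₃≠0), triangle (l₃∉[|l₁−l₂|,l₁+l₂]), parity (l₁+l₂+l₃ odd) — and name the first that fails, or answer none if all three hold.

azimuthal sum: 1 + 2 + 0 = 3  ✗
2 ≤ 2 ≤ 4 (triangle on l)
L = 1 + 3 + 2 = 6 (even)

m_sum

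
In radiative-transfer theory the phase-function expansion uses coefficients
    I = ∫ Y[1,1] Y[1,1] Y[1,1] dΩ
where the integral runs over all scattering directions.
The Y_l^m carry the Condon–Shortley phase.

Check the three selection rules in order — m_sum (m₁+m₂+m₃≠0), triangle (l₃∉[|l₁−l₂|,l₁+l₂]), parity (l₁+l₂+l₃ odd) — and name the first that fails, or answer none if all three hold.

Σmᵢ = 3  ✗
l₃∈[|l₁−l₂|,l₁+l₂]=[0,2], have l₃=1
Σlᵢ = 3 ⇒ odd

m_sum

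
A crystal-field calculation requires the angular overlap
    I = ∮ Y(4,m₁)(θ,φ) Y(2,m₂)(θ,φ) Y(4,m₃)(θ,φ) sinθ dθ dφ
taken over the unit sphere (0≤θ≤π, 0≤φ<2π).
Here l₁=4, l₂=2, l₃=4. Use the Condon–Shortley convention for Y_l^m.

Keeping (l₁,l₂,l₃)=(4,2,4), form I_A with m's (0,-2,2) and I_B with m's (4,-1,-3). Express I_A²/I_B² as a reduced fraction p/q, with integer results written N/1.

Same 4,2,4: normalisation and zero-m 3j drop out of the ratio.
A: Δ: 2! 6! 2! / 11! → 1/13860; sum: t=0:+1/192 = 1/192; 3j²(4 2 4; 0 -2 2) = Δ·Π!·Σ² = 3/77  (sign +1)
B: Δ: 2! 6! 2! / 11! → 1/13860; sum: t=0:+1/1440 = 1/1440; 3j²(4 2 4; 4 -1 -3) = Δ·Π!·Σ² = 7/165  (sign -1)
I_A²/I_B² = (3/77)/(7/165) = 45/49

45/49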